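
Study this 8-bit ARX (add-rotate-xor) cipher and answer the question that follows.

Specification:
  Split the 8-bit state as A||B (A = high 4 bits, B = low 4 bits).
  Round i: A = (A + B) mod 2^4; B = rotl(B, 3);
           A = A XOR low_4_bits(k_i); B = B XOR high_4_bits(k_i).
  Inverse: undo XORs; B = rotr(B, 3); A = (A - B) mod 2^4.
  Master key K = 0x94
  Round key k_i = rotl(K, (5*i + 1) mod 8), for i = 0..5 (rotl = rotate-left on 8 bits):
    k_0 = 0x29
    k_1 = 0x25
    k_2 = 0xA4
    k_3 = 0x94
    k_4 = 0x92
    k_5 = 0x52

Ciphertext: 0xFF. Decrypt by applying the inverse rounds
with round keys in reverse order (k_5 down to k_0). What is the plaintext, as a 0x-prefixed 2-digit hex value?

s_0 = ciphertext = 0xFF
s_1 = InvRound(s_0, k_5) = 0x85
s_2 = InvRound(s_1, k_4) = 0x19
s_3 = InvRound(s_2, k_3) = 0x50
s_4 = InvRound(s_3, k_2) = 0xC5
s_5 = InvRound(s_4, k_1) = 0xBE
s_6 = InvRound(s_5, k_0) = 0x99

0x99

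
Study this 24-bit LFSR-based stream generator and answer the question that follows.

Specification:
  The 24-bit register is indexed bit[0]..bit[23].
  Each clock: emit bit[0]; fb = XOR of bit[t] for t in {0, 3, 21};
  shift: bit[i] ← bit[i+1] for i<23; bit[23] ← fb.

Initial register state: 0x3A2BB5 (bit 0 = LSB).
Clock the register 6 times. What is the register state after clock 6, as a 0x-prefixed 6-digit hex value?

reg_0 = 0x3A2BB5
clock 1: out=1, reg = 0x1D15DA
clock 2: out=0, reg = 0x8E8AED
clock 3: out=1, reg = 0x474576
clock 4: out=0, reg = 0x23A2BB
clock 5: out=1, reg = 0x91D15D
clock 6: out=1, reg = 0x48E8AE

0x48E8AE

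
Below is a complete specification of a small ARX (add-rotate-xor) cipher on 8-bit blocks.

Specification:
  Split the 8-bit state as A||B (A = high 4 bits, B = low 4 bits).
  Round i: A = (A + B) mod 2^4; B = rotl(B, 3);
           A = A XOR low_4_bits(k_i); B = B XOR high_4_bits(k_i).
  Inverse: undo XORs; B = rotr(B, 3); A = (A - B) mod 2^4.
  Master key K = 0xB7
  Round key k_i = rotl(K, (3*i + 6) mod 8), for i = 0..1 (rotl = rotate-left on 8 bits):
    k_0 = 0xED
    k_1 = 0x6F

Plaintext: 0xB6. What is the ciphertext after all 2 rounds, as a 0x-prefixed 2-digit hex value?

s_0 = plaintext = 0xB6
s_1 = Round(s_0, k_0) = 0xCD
s_2 = Round(s_1, k_1) = 0x68

0x68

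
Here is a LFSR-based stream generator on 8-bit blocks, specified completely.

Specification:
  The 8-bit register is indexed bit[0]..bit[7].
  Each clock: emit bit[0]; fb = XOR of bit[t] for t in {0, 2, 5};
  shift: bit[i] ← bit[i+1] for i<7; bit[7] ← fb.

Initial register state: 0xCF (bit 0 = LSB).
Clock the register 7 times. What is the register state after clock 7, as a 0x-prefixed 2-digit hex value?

0x55

reg_0 = 0xCF
clock 1: out=1, reg = 0x67
clock 2: out=1, reg = 0xB3
clock 3: out=1, reg = 0x59
clock 4: out=1, reg = 0xAC
clock 5: out=0, reg = 0x56
clock 6: out=0, reg = 0xAB
clock 7: out=1, reg = 0x55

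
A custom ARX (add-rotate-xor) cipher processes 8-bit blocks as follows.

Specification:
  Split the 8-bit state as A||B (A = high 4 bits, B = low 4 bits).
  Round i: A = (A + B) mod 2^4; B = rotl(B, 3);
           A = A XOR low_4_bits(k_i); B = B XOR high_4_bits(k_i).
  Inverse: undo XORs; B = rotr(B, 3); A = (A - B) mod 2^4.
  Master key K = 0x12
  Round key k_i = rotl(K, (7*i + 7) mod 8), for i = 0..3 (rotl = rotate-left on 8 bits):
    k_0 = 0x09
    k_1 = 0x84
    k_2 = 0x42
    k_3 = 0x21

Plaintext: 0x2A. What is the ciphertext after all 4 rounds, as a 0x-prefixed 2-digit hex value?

0x68

s_0 = plaintext = 0x2A
s_1 = Round(s_0, k_0) = 0x55
s_2 = Round(s_1, k_1) = 0xE2
s_3 = Round(s_2, k_2) = 0x25
s_4 = Round(s_3, k_3) = 0x68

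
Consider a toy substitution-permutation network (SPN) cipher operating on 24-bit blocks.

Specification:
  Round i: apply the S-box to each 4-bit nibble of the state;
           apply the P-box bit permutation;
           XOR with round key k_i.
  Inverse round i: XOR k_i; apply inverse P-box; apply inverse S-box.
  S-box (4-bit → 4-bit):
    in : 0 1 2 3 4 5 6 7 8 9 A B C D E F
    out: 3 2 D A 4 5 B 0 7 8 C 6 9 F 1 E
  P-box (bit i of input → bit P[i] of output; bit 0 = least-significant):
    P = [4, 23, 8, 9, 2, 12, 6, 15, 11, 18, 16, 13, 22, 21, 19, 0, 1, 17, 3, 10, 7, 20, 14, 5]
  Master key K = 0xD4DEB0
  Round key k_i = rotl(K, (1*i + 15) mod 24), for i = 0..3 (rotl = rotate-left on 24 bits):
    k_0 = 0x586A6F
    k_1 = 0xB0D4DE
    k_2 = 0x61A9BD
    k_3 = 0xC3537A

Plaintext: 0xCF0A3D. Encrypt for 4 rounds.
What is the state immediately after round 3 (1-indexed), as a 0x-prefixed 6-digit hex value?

s_0 = plaintext = 0xCF0A3D
s_1 = Round(s_0, k_0) = 0xBBDDD7
s_2 = Round(s_1, k_1) = 0xCF2C93
s_3 = Round(s_2, k_2) = 0xAB0714
s_4 = Round(s_3, k_3) = 0xA10252

0xAB0714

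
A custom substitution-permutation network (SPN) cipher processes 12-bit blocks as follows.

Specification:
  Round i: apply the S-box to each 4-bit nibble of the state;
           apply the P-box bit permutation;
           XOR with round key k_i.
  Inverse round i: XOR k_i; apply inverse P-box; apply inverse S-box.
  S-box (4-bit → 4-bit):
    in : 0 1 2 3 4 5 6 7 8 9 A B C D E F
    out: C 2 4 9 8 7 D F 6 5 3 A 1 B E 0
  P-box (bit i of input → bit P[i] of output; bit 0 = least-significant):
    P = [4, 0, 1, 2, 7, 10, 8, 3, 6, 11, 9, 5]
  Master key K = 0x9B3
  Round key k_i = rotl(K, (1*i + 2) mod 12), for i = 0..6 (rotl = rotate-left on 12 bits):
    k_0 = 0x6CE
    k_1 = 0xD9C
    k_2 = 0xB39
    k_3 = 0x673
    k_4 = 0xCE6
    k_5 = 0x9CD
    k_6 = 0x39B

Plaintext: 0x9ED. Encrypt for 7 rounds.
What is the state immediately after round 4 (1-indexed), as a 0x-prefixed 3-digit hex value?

0xA31

s_0 = plaintext = 0x9ED
s_1 = Round(s_0, k_0) = 0x193
s_2 = Round(s_1, k_1) = 0x408
s_3 = Round(s_2, k_2) = 0xA12
s_4 = Round(s_3, k_3) = 0xA31
s_5 = Round(s_4, k_4) = 0x42F
s_6 = Round(s_5, k_5) = 0x8ED
s_7 = Round(s_6, k_6) = 0xC86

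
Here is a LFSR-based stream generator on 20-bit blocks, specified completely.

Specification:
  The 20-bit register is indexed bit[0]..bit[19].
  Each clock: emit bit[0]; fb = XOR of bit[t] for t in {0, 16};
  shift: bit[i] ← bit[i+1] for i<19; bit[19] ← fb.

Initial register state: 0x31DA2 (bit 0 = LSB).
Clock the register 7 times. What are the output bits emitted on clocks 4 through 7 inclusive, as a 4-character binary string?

0010

reg_0 = 0x31DA2
clock 1: out=0, reg = 0x98ED1
clock 2: out=1, reg = 0x4C768
clock 3: out=0, reg = 0x263B4
clock 4: out=0, reg = 0x131DA
clock 5: out=0, reg = 0x898ED
clock 6: out=1, reg = 0xC4C76
clock 7: out=0, reg = 0x6263B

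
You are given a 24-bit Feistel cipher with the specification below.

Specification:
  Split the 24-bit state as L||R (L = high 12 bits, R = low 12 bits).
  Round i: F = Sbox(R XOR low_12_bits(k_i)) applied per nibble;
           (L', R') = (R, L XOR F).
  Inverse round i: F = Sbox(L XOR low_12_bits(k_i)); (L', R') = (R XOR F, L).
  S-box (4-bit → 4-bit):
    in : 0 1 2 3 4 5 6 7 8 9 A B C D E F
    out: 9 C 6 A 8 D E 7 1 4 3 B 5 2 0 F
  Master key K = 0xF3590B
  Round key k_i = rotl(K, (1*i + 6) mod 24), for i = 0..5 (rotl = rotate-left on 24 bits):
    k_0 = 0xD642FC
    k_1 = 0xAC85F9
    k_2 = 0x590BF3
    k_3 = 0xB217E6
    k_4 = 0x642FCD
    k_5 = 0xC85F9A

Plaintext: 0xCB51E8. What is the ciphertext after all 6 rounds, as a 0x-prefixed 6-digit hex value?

0x2DB8E0

s_0 = plaintext = 0xCB51E8
s_1 = Round(s_0, k_0) = 0x1E867D
s_2 = Round(s_1, k_1) = 0x67DBF0
s_3 = Round(s_2, k_2) = 0xBF0FE7
s_4 = Round(s_3, k_3) = 0xFE7A6C
s_5 = Round(s_4, k_4) = 0xA6C2DB
s_6 = Round(s_5, k_5) = 0x2DB8E0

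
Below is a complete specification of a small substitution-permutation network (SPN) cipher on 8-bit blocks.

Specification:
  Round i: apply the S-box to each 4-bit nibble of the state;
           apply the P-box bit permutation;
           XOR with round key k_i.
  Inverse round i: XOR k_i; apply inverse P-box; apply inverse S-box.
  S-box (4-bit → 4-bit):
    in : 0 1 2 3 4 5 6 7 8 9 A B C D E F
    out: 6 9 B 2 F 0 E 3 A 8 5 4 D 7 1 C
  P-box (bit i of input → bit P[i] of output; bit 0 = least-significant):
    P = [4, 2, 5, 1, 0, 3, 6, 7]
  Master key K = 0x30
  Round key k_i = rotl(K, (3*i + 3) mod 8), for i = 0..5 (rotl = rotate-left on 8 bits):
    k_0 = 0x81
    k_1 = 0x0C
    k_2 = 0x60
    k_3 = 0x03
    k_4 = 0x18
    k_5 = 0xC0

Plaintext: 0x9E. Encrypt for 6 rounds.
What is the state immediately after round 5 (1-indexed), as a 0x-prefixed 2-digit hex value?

0x67

s_0 = plaintext = 0x9E
s_1 = Round(s_0, k_0) = 0x11
s_2 = Round(s_1, k_1) = 0x9F
s_3 = Round(s_2, k_2) = 0xC2
s_4 = Round(s_3, k_3) = 0xD4
s_5 = Round(s_4, k_4) = 0x67
s_6 = Round(s_5, k_5) = 0x1C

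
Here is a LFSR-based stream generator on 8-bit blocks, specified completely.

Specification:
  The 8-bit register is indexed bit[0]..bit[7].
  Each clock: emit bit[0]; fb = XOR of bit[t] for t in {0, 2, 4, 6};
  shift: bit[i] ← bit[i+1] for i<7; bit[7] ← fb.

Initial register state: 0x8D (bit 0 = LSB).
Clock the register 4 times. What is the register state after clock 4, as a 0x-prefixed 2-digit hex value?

reg_0 = 0x8D
clock 1: out=1, reg = 0x46
clock 2: out=0, reg = 0x23
clock 3: out=1, reg = 0x91
clock 4: out=1, reg = 0x48

0x48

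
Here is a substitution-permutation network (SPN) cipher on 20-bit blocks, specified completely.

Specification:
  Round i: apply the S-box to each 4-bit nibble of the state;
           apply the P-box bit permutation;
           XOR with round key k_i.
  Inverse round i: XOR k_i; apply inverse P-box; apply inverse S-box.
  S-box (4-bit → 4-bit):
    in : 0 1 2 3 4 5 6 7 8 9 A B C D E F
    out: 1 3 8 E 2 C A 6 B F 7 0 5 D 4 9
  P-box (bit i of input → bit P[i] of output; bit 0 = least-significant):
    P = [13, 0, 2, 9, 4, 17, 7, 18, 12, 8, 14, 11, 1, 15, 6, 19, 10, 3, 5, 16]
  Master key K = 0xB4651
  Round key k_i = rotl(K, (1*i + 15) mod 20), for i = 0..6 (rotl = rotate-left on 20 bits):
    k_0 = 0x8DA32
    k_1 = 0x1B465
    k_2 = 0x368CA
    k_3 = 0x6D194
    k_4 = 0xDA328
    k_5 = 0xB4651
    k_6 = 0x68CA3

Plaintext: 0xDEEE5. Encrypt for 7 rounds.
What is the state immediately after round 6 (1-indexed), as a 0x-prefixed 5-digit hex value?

0x2EECE

s_0 = plaintext = 0xDEEE5
s_1 = Round(s_0, k_0) = 0x99CD6
s_2 = Round(s_1, k_1) = 0xC629E
s_3 = Round(s_2, k_2) = 0xDE47E
s_4 = Round(s_3, k_3) = 0x5D470
s_5 = Round(s_4, k_4) = 0x682CA
s_6 = Round(s_5, k_5) = 0x2EECE
s_7 = Round(s_6, k_6) = 0x7CC77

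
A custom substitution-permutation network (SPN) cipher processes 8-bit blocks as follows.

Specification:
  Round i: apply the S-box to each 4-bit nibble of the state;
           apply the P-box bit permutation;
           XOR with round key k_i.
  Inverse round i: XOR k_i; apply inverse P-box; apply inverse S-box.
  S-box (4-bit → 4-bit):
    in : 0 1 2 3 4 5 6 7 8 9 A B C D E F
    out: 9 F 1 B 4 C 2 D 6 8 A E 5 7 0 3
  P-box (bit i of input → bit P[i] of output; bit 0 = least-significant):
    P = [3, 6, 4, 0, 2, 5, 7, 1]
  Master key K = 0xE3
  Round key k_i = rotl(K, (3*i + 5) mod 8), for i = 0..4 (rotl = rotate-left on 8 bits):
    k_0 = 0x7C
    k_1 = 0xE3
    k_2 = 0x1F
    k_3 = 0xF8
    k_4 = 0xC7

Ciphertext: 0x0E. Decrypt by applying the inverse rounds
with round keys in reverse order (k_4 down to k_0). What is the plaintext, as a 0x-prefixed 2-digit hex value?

0x04

s_0 = ciphertext = 0x0E
s_1 = InvRound(s_0, k_4) = 0x43
s_2 = InvRound(s_1, k_3) = 0xB7
s_3 = InvRound(s_2, k_2) = 0x82
s_4 = InvRound(s_3, k_1) = 0x6A
s_5 = InvRound(s_4, k_0) = 0x04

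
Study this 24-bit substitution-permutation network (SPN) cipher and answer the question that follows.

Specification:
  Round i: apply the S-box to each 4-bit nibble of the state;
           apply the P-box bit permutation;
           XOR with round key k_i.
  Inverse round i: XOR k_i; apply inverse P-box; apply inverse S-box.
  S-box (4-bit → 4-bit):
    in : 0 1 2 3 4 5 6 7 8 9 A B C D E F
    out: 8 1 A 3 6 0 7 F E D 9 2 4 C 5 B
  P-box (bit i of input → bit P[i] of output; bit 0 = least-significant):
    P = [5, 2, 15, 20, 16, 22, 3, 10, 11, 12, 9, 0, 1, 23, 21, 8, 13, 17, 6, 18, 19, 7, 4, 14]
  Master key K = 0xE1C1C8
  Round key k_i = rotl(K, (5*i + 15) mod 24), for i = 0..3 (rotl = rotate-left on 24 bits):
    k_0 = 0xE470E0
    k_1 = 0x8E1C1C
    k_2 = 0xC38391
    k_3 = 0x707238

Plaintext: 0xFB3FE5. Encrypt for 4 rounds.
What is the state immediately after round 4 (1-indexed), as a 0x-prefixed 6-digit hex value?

s_0 = plaintext = 0xFB3FE5
s_1 = Round(s_0, k_0) = 0x6F286B
s_2 = Round(s_1, k_1) = 0x412F81
s_3 = Round(s_2, k_2) = 0x03BE28
s_4 = Round(s_3, k_3) = 0xA29C3C

0xA29C3C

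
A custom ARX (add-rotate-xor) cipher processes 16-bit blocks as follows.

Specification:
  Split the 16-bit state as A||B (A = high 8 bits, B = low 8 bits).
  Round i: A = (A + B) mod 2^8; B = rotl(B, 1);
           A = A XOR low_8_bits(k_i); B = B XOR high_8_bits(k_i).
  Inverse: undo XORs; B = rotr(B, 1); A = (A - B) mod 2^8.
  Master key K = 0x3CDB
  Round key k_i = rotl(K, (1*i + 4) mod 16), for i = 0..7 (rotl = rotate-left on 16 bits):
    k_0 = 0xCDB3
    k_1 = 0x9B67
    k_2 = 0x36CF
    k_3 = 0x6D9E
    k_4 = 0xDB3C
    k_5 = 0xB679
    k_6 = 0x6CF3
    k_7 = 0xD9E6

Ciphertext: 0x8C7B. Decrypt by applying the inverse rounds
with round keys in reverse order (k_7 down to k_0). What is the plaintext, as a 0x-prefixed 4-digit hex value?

s_0 = ciphertext = 0x8C7B
s_1 = InvRound(s_0, k_7) = 0x1951
s_2 = InvRound(s_1, k_6) = 0x4C9E
s_3 = InvRound(s_2, k_5) = 0x2114
s_4 = InvRound(s_3, k_4) = 0x36E7
s_5 = InvRound(s_4, k_3) = 0x6345
s_6 = InvRound(s_5, k_2) = 0xF3B9
s_7 = InvRound(s_6, k_1) = 0x8311
s_8 = InvRound(s_7, k_0) = 0xC26E

0xC26E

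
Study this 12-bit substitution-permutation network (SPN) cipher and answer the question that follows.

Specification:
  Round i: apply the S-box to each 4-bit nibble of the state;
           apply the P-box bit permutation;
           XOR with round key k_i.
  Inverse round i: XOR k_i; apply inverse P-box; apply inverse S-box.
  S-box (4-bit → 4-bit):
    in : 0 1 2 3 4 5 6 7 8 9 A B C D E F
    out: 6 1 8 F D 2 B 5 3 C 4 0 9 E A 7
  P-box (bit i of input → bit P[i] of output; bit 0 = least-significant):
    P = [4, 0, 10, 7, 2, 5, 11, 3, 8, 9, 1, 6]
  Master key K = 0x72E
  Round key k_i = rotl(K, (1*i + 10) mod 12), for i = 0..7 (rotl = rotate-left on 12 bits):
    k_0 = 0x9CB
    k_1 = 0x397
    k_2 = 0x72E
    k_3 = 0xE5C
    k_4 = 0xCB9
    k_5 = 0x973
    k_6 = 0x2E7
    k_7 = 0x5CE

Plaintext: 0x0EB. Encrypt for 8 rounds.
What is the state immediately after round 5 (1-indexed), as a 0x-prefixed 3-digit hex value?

0x111

s_0 = plaintext = 0x0EB
s_1 = Round(s_0, k_0) = 0xBE1
s_2 = Round(s_1, k_1) = 0x3AF
s_3 = Round(s_2, k_2) = 0x87D
s_4 = Round(s_3, k_3) = 0x1D9
s_5 = Round(s_4, k_4) = 0x111
s_6 = Round(s_5, k_5) = 0x867
s_7 = Round(s_6, k_6) = 0x5DB
s_8 = Round(s_7, k_7) = 0xFE6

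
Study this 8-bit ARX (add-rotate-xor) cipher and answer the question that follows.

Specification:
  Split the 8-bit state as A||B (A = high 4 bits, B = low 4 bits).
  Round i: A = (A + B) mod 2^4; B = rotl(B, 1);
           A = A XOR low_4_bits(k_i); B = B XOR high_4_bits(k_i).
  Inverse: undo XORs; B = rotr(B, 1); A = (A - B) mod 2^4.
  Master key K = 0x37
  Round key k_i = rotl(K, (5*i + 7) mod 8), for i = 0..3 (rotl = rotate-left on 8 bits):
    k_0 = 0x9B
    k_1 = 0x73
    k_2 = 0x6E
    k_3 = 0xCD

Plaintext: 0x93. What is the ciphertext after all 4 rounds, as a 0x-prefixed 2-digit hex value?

0x72

s_0 = plaintext = 0x93
s_1 = Round(s_0, k_0) = 0x7F
s_2 = Round(s_1, k_1) = 0x58
s_3 = Round(s_2, k_2) = 0x37
s_4 = Round(s_3, k_3) = 0x72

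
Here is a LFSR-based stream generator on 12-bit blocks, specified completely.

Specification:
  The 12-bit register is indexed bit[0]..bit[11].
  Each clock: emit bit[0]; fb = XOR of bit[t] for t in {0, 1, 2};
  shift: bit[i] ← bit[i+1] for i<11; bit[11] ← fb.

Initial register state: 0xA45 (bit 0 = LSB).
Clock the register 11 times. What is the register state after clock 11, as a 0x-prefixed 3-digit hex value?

reg_0 = 0xA45
clock 1: out=1, reg = 0x522
clock 2: out=0, reg = 0xA91
clock 3: out=1, reg = 0xD48
clock 4: out=0, reg = 0x6A4
clock 5: out=0, reg = 0xB52
clock 6: out=0, reg = 0xDA9
clock 7: out=1, reg = 0xED4
clock 8: out=0, reg = 0xF6A
clock 9: out=0, reg = 0xFB5
clock 10: out=1, reg = 0x7DA
clock 11: out=0, reg = 0xBED

0xBED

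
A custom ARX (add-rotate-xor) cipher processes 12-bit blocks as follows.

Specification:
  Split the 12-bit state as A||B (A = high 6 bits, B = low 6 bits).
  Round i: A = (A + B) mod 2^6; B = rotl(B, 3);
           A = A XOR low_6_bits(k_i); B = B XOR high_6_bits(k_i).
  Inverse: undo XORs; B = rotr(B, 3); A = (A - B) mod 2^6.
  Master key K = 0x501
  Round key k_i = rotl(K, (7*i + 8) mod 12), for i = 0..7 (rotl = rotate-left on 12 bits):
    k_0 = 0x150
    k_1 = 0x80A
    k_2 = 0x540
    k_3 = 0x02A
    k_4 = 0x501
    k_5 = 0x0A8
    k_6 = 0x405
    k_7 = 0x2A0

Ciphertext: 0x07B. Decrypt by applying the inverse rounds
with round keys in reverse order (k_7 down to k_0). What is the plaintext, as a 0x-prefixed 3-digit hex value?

s_0 = ciphertext = 0x07B
s_1 = InvRound(s_0, k_7) = 0x4CE
s_2 = InvRound(s_1, k_6) = 0x8F3
s_3 = InvRound(s_2, k_5) = 0xF4E
s_4 = InvRound(s_3, k_4) = 0xA53
s_5 = InvRound(s_4, k_3) = 0xA5A
s_6 = InvRound(s_5, k_2) = 0xC39
s_7 = InvRound(s_6, k_1) = 0xBCB
s_8 = InvRound(s_7, k_0) = 0x3B1

0x3B1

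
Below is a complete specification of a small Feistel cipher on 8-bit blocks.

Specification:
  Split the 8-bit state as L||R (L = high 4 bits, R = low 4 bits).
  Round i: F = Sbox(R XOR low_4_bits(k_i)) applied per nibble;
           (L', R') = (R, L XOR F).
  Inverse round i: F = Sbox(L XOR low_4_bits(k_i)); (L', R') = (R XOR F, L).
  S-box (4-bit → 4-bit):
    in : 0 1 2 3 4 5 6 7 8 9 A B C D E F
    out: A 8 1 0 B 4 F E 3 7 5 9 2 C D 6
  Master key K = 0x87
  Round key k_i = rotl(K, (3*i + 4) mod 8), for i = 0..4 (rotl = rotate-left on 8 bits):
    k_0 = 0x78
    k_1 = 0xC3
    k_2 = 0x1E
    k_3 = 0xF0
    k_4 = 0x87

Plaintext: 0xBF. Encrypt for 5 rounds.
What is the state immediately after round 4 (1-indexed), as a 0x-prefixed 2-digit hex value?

0x83

s_0 = plaintext = 0xBF
s_1 = Round(s_0, k_0) = 0xF5
s_2 = Round(s_1, k_1) = 0x50
s_3 = Round(s_2, k_2) = 0x08
s_4 = Round(s_3, k_3) = 0x83
s_5 = Round(s_4, k_4) = 0x33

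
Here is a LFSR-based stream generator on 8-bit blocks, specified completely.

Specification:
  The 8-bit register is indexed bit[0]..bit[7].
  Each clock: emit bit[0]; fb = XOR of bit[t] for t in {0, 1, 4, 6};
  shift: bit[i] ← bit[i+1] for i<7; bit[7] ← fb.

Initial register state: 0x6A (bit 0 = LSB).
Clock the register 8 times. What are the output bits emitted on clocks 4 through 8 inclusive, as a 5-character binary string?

10110

reg_0 = 0x6A
clock 1: out=0, reg = 0x35
clock 2: out=1, reg = 0x1A
clock 3: out=0, reg = 0x0D
clock 4: out=1, reg = 0x86
clock 5: out=0, reg = 0xC3
clock 6: out=1, reg = 0xE1
clock 7: out=1, reg = 0x70
clock 8: out=0, reg = 0x38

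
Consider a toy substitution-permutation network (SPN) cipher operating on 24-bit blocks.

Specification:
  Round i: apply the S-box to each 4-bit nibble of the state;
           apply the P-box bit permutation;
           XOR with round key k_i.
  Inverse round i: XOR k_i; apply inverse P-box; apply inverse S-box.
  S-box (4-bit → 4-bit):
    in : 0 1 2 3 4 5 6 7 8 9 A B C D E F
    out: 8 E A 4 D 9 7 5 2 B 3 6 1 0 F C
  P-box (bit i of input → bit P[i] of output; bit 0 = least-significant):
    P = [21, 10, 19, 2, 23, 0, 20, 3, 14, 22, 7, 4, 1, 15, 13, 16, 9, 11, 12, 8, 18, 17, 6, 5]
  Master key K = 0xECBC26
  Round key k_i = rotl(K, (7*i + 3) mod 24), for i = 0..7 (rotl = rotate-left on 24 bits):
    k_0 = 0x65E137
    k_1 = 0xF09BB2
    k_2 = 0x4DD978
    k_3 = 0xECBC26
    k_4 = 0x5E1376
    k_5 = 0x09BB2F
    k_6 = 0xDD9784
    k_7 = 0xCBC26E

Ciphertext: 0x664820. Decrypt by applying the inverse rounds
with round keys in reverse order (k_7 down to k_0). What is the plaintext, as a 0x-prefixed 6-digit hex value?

0x47B7F0

s_0 = ciphertext = 0x664820
s_1 = InvRound(s_0, k_7) = 0x7A9D54
s_2 = InvRound(s_1, k_6) = 0x6A0FCC
s_3 = InvRound(s_2, k_5) = 0x13EB8A
s_4 = InvRound(s_3, k_4) = 0x4B1E0F
s_5 = InvRound(s_4, k_3) = 0x9C1D9C
s_6 = InvRound(s_5, k_2) = 0xFD2672
s_7 = InvRound(s_6, k_1) = 0x7113DB
s_8 = InvRound(s_7, k_0) = 0x47B7F0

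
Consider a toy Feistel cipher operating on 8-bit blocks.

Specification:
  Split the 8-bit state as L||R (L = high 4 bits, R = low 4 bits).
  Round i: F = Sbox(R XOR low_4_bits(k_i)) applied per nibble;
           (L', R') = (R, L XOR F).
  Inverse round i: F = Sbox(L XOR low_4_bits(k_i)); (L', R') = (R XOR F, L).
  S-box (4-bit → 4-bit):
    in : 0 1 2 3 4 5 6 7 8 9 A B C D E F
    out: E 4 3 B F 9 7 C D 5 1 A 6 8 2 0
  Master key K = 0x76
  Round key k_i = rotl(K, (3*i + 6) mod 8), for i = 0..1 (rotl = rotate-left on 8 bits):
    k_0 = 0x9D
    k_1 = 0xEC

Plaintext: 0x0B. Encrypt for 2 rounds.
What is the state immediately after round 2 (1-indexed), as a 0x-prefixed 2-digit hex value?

0x71

s_0 = plaintext = 0x0B
s_1 = Round(s_0, k_0) = 0xB7
s_2 = Round(s_1, k_1) = 0x71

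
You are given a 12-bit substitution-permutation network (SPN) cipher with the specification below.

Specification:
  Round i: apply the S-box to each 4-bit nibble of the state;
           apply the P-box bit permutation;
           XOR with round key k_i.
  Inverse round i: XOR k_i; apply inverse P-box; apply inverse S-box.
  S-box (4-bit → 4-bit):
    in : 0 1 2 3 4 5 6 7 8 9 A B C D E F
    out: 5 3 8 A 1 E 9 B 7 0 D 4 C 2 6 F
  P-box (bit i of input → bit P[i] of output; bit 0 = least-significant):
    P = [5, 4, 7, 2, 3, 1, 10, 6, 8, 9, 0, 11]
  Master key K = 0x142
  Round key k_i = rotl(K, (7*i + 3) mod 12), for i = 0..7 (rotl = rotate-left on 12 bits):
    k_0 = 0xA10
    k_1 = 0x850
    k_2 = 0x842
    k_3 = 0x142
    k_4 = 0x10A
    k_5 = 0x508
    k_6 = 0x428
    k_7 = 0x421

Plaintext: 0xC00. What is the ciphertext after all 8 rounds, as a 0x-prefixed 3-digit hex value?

s_0 = plaintext = 0xC00
s_1 = Round(s_0, k_0) = 0x6B9
s_2 = Round(s_1, k_1) = 0x550
s_3 = Round(s_2, k_2) = 0x6A1
s_4 = Round(s_3, k_3) = 0xC3A
s_5 = Round(s_4, k_4) = 0x9ED
s_6 = Round(s_5, k_5) = 0x11A
s_7 = Round(s_6, k_6) = 0x786
s_8 = Round(s_7, k_7) = 0xB0F

0xB0F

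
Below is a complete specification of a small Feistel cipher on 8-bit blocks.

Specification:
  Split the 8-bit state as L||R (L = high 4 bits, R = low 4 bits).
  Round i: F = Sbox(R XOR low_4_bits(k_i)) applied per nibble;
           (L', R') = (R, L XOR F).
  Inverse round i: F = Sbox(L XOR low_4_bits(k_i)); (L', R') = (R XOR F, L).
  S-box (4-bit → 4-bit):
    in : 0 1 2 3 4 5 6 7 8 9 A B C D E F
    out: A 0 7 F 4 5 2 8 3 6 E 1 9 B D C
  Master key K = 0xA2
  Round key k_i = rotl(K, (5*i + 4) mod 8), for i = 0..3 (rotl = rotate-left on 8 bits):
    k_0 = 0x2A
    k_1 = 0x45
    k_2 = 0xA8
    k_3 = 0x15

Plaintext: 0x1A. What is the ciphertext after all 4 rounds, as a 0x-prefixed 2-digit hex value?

s_0 = plaintext = 0x1A
s_1 = Round(s_0, k_0) = 0xAB
s_2 = Round(s_1, k_1) = 0xB7
s_3 = Round(s_2, k_2) = 0x77
s_4 = Round(s_3, k_3) = 0x70

0x70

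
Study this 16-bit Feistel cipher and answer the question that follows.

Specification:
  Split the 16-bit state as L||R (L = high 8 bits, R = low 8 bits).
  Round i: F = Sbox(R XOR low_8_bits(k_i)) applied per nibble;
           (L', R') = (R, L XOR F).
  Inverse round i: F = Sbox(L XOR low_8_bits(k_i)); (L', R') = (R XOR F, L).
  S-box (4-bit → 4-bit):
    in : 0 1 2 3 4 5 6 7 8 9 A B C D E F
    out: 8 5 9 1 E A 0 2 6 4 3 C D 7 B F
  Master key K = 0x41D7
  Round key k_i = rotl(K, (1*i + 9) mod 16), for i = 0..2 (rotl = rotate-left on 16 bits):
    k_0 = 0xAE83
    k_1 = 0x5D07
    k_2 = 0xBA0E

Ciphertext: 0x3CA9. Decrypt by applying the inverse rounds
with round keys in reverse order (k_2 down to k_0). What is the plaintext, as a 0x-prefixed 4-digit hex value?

s_0 = ciphertext = 0x3CA9
s_1 = InvRound(s_0, k_2) = 0xB03C
s_2 = InvRound(s_1, k_1) = 0xFEB0
s_3 = InvRound(s_2, k_0) = 0x97FE

0x97FE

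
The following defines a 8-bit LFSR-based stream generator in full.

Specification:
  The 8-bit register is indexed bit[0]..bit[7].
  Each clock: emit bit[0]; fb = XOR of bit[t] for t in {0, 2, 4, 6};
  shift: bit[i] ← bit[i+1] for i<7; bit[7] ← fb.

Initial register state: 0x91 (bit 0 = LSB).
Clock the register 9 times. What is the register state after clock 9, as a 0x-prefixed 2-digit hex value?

reg_0 = 0x91
clock 1: out=1, reg = 0x48
clock 2: out=0, reg = 0xA4
clock 3: out=0, reg = 0xD2
clock 4: out=0, reg = 0x69
clock 5: out=1, reg = 0x34
clock 6: out=0, reg = 0x1A
clock 7: out=0, reg = 0x8D
clock 8: out=1, reg = 0x46
clock 9: out=0, reg = 0x23

0x23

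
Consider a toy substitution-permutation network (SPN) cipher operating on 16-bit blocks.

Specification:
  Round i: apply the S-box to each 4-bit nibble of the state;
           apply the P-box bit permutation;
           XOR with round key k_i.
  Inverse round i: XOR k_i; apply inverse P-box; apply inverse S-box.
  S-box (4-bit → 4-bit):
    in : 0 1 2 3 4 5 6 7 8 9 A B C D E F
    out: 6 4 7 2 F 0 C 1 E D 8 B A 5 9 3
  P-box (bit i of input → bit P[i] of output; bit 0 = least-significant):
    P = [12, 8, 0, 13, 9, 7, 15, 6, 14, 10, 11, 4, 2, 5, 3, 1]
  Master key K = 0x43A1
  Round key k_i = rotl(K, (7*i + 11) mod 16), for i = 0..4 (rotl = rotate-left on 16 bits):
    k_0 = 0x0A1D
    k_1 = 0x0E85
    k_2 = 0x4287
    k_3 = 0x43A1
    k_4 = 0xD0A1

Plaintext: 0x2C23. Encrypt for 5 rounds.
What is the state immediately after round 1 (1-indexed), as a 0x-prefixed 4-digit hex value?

0x8DA1

s_0 = plaintext = 0x2C23
s_1 = Round(s_0, k_0) = 0x8DA1
s_2 = Round(s_1, k_1) = 0x46EE
s_3 = Round(s_2, k_2) = 0x78F9
s_4 = Round(s_3, k_3) = 0x7D34
s_5 = Round(s_4, k_4) = 0xA924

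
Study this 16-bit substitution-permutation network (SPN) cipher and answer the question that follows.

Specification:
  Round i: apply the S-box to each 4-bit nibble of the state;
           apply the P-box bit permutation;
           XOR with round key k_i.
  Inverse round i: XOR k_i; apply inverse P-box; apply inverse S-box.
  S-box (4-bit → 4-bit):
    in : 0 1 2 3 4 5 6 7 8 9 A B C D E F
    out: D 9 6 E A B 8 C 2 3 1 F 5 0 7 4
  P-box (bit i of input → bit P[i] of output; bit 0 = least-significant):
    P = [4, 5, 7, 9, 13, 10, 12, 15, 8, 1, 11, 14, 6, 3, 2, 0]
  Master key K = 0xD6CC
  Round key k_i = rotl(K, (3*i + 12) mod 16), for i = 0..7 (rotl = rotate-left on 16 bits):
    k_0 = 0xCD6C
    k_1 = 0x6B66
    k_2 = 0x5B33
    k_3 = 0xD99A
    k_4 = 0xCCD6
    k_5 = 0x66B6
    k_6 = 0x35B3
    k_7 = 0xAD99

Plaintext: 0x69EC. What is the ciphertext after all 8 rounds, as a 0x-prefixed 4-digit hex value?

s_0 = plaintext = 0x69EC
s_1 = Round(s_0, k_0) = 0xF8FF
s_2 = Round(s_1, k_1) = 0x7BE0
s_3 = Round(s_2, k_2) = 0x24A4
s_4 = Round(s_3, k_3) = 0xBBB4
s_5 = Round(s_4, k_4) = 0x33B9
s_6 = Round(s_5, k_5) = 0x9A89
s_7 = Round(s_6, k_6) = 0x30CB
s_8 = Round(s_7, k_7) = 0xD624

0xD624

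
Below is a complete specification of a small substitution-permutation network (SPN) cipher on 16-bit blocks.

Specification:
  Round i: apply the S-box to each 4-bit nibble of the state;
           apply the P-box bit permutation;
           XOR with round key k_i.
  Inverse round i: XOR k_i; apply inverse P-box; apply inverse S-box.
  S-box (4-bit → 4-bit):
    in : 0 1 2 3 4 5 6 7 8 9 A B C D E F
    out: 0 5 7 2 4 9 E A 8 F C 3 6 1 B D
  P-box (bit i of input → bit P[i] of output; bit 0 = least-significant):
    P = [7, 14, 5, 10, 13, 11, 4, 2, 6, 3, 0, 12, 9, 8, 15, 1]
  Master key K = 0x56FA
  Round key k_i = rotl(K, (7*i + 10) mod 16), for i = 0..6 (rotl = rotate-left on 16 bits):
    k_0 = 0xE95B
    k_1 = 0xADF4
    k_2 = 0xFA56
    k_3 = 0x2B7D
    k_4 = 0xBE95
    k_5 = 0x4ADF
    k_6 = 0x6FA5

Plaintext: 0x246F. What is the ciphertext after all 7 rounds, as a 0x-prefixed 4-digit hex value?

s_0 = plaintext = 0x246F
s_1 = Round(s_0, k_0) = 0x66EE
s_2 = Round(s_1, k_1) = 0x507B
s_3 = Round(s_2, k_2) = 0xB0D0
s_4 = Round(s_3, k_3) = 0x087D
s_5 = Round(s_4, k_4) = 0xA611
s_6 = Round(s_5, k_5) = 0xFA64
s_7 = Round(s_6, k_6) = 0xF592

0xF592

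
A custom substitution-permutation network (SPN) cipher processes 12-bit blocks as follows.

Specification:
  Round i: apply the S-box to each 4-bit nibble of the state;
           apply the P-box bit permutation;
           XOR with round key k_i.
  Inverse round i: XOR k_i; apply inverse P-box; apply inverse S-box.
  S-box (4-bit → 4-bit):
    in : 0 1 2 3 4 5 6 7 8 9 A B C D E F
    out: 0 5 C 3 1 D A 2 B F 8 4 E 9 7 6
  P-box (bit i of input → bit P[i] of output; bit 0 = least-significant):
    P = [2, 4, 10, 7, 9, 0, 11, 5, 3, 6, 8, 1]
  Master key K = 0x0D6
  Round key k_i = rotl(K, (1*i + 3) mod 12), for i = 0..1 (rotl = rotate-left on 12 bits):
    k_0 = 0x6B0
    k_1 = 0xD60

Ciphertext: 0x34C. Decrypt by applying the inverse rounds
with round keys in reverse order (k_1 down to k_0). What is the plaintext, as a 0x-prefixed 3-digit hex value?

0x78A

s_0 = ciphertext = 0x34C
s_1 = InvRound(s_0, k_1) = 0x451
s_2 = InvRound(s_1, k_0) = 0x78A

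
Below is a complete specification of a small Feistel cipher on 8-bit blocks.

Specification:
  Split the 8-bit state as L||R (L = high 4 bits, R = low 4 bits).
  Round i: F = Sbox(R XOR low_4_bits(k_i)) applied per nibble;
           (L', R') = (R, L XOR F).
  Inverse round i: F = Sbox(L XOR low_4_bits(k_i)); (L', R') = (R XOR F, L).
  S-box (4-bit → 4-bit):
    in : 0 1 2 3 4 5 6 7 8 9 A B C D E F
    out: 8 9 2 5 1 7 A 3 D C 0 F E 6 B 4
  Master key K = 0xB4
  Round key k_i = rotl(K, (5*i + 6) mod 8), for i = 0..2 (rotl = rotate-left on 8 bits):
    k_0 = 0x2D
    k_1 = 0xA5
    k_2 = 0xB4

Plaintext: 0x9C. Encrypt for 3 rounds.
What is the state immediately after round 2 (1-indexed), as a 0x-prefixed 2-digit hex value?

s_0 = plaintext = 0x9C
s_1 = Round(s_0, k_0) = 0xC0
s_2 = Round(s_1, k_1) = 0x0B
s_3 = Round(s_2, k_2) = 0xB4

0x0B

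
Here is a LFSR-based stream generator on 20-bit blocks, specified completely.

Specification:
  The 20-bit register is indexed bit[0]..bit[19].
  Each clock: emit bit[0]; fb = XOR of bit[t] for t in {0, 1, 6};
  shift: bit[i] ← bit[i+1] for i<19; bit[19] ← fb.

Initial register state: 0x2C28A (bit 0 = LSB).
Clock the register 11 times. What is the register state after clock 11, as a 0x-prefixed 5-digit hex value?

reg_0 = 0x2C28A
clock 1: out=0, reg = 0x96145
clock 2: out=1, reg = 0x4B0A2
clock 3: out=0, reg = 0xA5851
clock 4: out=1, reg = 0x52C28
clock 5: out=0, reg = 0x29614
clock 6: out=0, reg = 0x14B0A
clock 7: out=0, reg = 0x8A585
clock 8: out=1, reg = 0xC52C2
clock 9: out=0, reg = 0x62961
clock 10: out=1, reg = 0x314B0
clock 11: out=0, reg = 0x18A58

0x18A58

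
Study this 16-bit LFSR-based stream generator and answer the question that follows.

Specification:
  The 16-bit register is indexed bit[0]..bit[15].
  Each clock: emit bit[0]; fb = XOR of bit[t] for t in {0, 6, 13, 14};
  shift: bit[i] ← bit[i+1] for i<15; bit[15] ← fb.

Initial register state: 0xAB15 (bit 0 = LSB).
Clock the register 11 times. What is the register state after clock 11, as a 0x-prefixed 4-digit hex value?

reg_0 = 0xAB15
clock 1: out=1, reg = 0x558A
clock 2: out=0, reg = 0xAAC5
clock 3: out=1, reg = 0xD562
clock 4: out=0, reg = 0x6AB1
clock 5: out=1, reg = 0xB558
clock 6: out=0, reg = 0x5AAC
clock 7: out=0, reg = 0xAD56
clock 8: out=0, reg = 0x56AB
clock 9: out=1, reg = 0x2B55
clock 10: out=1, reg = 0x95AA
clock 11: out=0, reg = 0x4AD5

0x4AD5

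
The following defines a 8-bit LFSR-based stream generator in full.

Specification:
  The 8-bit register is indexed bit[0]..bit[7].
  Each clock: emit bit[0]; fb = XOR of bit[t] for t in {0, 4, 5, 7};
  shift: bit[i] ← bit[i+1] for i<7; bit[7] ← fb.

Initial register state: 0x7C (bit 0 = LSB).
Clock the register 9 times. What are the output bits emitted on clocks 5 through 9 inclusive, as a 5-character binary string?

reg_0 = 0x7C
clock 1: out=0, reg = 0x3E
clock 2: out=0, reg = 0x1F
clock 3: out=1, reg = 0x0F
clock 4: out=1, reg = 0x87
clock 5: out=1, reg = 0x43
clock 6: out=1, reg = 0xA1
clock 7: out=1, reg = 0xD0
clock 8: out=0, reg = 0x68
clock 9: out=0, reg = 0xB4

11100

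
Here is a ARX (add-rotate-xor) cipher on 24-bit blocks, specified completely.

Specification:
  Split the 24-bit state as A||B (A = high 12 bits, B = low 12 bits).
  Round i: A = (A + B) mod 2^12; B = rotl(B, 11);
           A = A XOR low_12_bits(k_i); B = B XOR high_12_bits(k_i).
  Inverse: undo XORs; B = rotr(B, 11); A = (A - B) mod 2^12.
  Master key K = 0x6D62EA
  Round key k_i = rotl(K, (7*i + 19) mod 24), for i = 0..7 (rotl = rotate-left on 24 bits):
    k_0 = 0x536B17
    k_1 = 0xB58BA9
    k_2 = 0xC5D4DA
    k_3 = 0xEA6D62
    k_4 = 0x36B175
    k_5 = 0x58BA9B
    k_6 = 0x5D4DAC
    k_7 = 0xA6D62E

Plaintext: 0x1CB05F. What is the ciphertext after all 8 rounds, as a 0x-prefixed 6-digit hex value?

s_0 = plaintext = 0x1CB05F
s_1 = Round(s_0, k_0) = 0x93DD19
s_2 = Round(s_1, k_1) = 0xDFF5D4
s_3 = Round(s_2, k_2) = 0x709EB7
s_4 = Round(s_3, k_3) = 0x8A21FD
s_5 = Round(s_4, k_4) = 0xBEAB95
s_6 = Round(s_5, k_5) = 0xDE4841
s_7 = Round(s_6, k_6) = 0xB899F4
s_8 = Round(s_7, k_7) = 0x353E97

0x353E97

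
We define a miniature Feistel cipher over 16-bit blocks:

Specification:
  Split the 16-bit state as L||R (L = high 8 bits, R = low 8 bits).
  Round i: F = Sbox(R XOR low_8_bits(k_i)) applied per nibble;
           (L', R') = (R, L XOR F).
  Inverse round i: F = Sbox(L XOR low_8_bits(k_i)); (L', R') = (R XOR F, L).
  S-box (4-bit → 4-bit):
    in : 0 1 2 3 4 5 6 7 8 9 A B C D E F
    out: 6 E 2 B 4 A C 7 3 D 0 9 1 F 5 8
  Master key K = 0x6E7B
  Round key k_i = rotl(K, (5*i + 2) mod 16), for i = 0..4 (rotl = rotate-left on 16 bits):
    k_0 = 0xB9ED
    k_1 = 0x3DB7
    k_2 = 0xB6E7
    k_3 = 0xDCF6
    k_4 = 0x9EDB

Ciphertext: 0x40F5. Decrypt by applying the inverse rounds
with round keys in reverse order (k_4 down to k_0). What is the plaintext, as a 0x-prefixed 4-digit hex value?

s_0 = ciphertext = 0x40F5
s_1 = InvRound(s_0, k_4) = 0x2C40
s_2 = InvRound(s_1, k_3) = 0xB02C
s_3 = InvRound(s_2, k_2) = 0x8BB0
s_4 = InvRound(s_3, k_1) = 0x018B
s_5 = InvRound(s_4, k_0) = 0xDA01

0xDA01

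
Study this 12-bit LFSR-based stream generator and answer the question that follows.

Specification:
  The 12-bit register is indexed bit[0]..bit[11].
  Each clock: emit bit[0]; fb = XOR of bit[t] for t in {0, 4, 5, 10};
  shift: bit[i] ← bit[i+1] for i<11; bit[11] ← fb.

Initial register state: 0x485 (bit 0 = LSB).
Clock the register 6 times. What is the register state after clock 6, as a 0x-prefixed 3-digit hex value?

reg_0 = 0x485
clock 1: out=1, reg = 0x242
clock 2: out=0, reg = 0x121
clock 3: out=1, reg = 0x090
clock 4: out=0, reg = 0x848
clock 5: out=0, reg = 0x424
clock 6: out=0, reg = 0x212

0x212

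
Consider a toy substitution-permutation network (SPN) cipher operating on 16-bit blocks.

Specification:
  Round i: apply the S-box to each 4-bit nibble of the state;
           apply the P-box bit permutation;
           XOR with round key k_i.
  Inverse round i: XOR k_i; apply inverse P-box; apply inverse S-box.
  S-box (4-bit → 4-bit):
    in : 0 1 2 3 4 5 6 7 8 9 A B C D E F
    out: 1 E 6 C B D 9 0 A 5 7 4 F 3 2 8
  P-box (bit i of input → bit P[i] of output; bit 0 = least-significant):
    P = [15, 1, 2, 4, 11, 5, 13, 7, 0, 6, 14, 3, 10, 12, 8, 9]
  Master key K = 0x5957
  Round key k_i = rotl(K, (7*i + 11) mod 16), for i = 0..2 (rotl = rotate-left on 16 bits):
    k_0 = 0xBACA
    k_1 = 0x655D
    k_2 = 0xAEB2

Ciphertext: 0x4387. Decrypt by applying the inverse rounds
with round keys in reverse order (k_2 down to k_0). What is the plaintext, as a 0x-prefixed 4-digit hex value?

0x339B

s_0 = ciphertext = 0x4387
s_1 = InvRound(s_0, k_2) = 0x99A5
s_2 = InvRound(s_1, k_1) = 0xD1C6
s_3 = InvRound(s_2, k_0) = 0x339B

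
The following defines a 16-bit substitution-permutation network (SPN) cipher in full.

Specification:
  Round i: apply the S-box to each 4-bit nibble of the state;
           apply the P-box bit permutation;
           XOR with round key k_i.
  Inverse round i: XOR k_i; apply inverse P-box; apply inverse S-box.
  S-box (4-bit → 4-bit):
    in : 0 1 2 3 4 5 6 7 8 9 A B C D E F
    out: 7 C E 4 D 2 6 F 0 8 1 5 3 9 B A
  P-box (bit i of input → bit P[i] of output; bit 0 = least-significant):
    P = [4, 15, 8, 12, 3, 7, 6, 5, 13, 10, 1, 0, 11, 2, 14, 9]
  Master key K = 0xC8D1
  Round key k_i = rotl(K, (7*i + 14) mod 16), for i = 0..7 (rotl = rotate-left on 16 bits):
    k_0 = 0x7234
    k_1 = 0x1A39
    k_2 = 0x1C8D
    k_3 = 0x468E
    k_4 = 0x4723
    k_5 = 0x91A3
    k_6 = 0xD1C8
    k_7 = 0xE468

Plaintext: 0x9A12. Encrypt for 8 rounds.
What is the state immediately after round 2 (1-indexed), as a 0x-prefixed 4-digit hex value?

0x03AE

s_0 = plaintext = 0x9A12
s_1 = Round(s_0, k_0) = 0xC154
s_2 = Round(s_1, k_1) = 0x03AE
s_3 = Round(s_2, k_2) = 0xC493
s_4 = Round(s_3, k_3) = 0x6FA9
s_5 = Round(s_4, k_4) = 0x132E
s_6 = Round(s_5, k_5) = 0x4351
s_7 = Round(s_6, k_6) = 0x8A4A
s_8 = Round(s_7, k_7) = 0xC410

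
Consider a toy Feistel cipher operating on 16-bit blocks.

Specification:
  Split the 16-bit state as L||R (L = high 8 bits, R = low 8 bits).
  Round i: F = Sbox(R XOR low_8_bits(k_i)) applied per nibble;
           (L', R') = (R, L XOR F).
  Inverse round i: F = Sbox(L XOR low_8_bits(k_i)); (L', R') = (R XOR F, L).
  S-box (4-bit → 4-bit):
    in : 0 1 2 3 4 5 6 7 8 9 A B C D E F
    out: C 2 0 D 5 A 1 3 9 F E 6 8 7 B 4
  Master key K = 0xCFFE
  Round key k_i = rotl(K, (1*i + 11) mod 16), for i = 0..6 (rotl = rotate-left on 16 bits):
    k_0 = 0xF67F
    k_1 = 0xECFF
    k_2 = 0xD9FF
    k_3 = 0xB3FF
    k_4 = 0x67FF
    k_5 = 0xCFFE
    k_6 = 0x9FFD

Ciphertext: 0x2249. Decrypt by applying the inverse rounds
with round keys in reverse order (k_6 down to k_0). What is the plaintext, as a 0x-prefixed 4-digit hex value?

0xE76D

s_0 = ciphertext = 0x2249
s_1 = InvRound(s_0, k_6) = 0x3D22
s_2 = InvRound(s_1, k_5) = 0xAF3D
s_3 = InvRound(s_2, k_4) = 0x91AF
s_4 = InvRound(s_3, k_3) = 0xB491
s_5 = InvRound(s_4, k_2) = 0xC7B4
s_6 = InvRound(s_5, k_1) = 0x6DC7
s_7 = InvRound(s_6, k_0) = 0xE76D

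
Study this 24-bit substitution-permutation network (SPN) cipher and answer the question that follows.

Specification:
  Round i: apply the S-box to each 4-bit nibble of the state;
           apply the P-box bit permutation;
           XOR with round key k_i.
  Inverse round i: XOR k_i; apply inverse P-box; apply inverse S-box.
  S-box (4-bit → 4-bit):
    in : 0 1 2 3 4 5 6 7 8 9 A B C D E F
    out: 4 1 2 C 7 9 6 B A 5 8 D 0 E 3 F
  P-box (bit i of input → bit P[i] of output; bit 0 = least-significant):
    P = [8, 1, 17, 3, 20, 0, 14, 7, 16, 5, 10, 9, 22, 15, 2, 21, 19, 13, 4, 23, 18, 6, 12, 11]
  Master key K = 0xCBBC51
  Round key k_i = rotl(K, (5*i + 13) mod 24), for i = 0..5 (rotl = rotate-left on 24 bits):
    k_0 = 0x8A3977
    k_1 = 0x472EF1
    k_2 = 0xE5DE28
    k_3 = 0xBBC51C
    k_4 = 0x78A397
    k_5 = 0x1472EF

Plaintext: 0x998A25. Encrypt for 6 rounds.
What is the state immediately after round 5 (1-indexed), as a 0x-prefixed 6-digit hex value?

s_0 = plaintext = 0x998A25
s_1 = Round(s_0, k_0) = 0xA6AA6E
s_2 = Round(s_1, k_1) = 0x6745E2
s_3 = Round(s_2, k_2) = 0x3C6C6F
s_4 = Round(s_3, k_3) = 0xB91C13
s_5 = Round(s_4, k_4) = 0x26BB8F
s_6 = Round(s_5, k_5) = 0x775530

0x26BB8F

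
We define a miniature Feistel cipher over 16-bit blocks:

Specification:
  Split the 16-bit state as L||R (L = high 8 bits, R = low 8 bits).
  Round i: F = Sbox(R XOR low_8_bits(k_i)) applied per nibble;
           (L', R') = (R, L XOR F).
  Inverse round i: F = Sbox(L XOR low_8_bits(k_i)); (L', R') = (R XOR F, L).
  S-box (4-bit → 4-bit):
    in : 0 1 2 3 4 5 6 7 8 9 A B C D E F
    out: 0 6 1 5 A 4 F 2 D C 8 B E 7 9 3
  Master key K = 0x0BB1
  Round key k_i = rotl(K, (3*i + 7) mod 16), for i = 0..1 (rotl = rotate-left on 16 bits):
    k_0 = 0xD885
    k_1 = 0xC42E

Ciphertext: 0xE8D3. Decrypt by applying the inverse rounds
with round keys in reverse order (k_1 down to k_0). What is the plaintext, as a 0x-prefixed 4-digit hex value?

s_0 = ciphertext = 0xE8D3
s_1 = InvRound(s_0, k_1) = 0x3CE8
s_2 = InvRound(s_1, k_0) = 0x543C

0x543C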